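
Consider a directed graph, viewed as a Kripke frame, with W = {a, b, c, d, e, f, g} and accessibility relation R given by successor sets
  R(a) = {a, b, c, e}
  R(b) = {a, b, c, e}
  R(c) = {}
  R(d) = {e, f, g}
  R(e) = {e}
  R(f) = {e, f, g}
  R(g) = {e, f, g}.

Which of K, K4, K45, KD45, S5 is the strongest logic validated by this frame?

K4

Transitive (axiom 4): yes — every two-step R-path is closed by a direct edge.
Euclidean (axiom 5): no — a R c and a R b, but not c R b.
Serial (axiom D): no — c has no R-successor.
Reflexive (axiom T): no — c is not related to itself.
So F validates K, K4; K45 would additionally require R to be Euclidean. The strongest is K4.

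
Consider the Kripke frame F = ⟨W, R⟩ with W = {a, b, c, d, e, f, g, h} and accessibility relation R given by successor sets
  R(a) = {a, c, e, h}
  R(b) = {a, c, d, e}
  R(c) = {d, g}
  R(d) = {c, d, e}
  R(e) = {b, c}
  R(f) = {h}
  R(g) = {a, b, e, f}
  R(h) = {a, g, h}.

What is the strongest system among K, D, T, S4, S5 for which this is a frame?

Serial (axiom D): yes — every world has a successor (e.g. a R a).
Reflexive (axiom T): no — b is not related to itself.
Transitive (axiom 4): no — a R c and c R d, but not a R d.
Euclidean (axiom 5): no — a R c and a R e, but not c R e.
So F validates K, D; T would additionally require R to be reflexive. The strongest is D.

D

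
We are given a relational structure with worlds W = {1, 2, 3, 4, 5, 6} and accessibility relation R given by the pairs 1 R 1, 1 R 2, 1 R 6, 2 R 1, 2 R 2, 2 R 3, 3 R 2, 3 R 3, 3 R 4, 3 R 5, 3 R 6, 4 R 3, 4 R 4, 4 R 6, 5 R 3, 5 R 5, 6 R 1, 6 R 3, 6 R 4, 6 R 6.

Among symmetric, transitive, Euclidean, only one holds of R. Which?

symmetric

Symmetric: yes — every pair in R has its reverse in R.
Transitive: no — 1 R 2 and 2 R 3, but not 1 R 3.
Euclidean: no — 1 R 2 and 1 R 6, but not 2 R 6.
Only symmetric holds.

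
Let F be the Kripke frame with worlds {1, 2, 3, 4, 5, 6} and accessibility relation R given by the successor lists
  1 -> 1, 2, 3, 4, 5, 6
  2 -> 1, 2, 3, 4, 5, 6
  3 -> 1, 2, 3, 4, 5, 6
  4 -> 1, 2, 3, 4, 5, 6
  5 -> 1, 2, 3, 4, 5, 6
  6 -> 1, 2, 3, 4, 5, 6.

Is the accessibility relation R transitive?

Transitive: yes — every two-step R-path is closed by a direct edge.

Yes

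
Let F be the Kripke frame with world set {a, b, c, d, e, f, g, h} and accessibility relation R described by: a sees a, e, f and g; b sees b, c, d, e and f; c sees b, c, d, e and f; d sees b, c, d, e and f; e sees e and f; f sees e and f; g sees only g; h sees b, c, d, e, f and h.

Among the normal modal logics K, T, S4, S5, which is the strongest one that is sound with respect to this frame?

S4

Reflexive (axiom T): yes — every world is R-related to itself.
Transitive (axiom 4): yes — every two-step R-path is closed by a direct edge.
Euclidean (axiom 5): no — a R e and a R g, but not e R g.
So F validates K, T, S4; S5 would additionally require R to be Euclidean. The strongest is S4.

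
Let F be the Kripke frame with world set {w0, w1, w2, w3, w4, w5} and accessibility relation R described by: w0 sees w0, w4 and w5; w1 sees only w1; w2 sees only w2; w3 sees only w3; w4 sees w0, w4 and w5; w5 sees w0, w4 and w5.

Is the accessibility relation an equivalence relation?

Yes

Reflexive: yes — every world is R-related to itself.
Symmetric: yes — every pair in R has its reverse in R.
Transitive: yes — every two-step R-path is closed by a direct edge.
So R is an equivalence relation.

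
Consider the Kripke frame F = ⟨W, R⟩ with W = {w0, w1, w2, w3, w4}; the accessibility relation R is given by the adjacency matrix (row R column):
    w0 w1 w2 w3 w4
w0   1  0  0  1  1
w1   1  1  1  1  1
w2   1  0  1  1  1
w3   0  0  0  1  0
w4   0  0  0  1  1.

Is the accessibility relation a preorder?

Yes

Reflexive: yes — every world is R-related to itself.
Transitive: yes — every two-step R-path is closed by a direct edge.
So R is a preorder.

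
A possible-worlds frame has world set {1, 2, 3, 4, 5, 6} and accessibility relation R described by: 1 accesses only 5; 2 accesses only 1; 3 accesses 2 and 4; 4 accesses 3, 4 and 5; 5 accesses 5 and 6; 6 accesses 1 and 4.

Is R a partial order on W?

No

Reflexive: no — 1 is not related to itself.
Transitive: no — 1 R 5 and 5 R 6, but not 1 R 6.
Antisymmetric: no — 3 R 4 and 4 R 3 with 3 ≠ 4.
So R is not a partial order.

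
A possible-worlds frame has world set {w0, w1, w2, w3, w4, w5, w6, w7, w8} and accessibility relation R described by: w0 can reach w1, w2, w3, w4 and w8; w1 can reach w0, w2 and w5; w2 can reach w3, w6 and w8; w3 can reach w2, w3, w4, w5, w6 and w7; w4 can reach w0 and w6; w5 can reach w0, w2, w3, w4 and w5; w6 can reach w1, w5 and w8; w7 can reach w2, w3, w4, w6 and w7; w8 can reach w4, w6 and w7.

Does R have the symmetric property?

No

Symmetric: no — w0 R w2 but not w2 R w0.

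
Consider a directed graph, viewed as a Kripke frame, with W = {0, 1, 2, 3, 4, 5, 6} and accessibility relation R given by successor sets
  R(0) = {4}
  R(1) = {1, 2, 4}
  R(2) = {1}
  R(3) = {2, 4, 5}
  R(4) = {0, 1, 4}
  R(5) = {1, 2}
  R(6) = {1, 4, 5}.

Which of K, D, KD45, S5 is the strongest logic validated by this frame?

D

Serial (axiom D): yes — every world has a successor (e.g. 0 R 4).
Euclidean (axiom 5): no — 1 R 2 and 1 R 4, but not 2 R 4.
Transitive (axiom 4): no — 0 R 4 and 4 R 1, but not 0 R 1.
Reflexive (axiom T): no — 0 is not related to itself.
So F validates K, D; KD45 would additionally require R to be Euclidean and transitive. The strongest is D.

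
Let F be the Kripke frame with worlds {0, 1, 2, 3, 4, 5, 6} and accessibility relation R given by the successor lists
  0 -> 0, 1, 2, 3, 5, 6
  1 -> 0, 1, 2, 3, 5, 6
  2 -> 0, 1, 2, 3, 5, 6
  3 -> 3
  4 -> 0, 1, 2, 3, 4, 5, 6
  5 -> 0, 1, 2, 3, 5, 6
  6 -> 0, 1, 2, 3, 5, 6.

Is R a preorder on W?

Reflexive: yes — every world is R-related to itself.
Transitive: yes — every two-step R-path is closed by a direct edge.
So R is a preorder.

Yes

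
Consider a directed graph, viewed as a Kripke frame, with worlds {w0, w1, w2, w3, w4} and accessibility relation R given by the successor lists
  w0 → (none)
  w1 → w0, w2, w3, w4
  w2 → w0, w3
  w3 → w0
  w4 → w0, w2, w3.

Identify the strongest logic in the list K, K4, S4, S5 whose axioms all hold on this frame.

Transitive (axiom 4): yes — every two-step R-path is closed by a direct edge.
Reflexive (axiom T): no — w0 is not related to itself.
Euclidean (axiom 5): no — w1 R w0 and w1 R w2, but not w0 R w2.
So F validates K, K4; S4 would additionally require R to be reflexive. The strongest is K4.

K4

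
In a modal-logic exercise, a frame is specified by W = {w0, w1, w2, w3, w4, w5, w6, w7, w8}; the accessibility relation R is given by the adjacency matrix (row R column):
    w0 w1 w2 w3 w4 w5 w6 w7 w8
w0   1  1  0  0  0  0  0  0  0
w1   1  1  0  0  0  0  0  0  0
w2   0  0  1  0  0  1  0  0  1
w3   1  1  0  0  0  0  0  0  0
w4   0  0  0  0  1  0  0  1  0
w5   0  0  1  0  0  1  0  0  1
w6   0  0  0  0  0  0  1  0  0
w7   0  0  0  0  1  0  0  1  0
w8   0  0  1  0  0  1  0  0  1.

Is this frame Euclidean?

Yes

Euclidean: yes — any two successors of a common world are R-related.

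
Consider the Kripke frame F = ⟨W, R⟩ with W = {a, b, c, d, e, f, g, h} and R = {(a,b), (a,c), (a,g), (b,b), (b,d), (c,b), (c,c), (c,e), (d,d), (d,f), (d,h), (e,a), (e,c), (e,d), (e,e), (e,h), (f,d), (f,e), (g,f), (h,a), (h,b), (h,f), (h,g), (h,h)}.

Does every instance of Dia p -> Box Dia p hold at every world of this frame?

Axiom 5 corresponds to the accessibility relation being Euclidean.
Euclidean: no — a R b and a R c, but not b R c.

No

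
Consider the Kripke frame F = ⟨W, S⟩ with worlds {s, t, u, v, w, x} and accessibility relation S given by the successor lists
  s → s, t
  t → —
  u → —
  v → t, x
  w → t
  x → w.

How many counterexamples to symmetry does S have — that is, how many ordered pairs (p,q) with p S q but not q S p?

Enumerating: (s,t), (v,t), (v,x), (w,t), (x,w).

5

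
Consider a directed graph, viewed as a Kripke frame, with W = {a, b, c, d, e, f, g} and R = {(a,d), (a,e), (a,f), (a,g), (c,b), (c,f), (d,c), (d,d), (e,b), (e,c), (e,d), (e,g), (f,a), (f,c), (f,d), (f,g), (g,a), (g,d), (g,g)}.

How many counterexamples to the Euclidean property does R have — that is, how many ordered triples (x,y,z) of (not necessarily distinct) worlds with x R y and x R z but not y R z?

38

Enumerating: (a,d,e), (a,d,f), (a,d,g), (a,e,e), (a,e,f), (a,f,e), (a,f,f), (a,g,e), (a,g,f), (c,b,b), (c,b,f), (c,f,b), … and 26 more.
Total: 38.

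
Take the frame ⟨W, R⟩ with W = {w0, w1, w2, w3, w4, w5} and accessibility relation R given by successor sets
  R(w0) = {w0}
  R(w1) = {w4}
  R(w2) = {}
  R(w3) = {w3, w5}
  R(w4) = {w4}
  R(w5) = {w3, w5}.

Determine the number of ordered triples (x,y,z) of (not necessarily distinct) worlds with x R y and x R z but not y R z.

0

R is Euclidean; there are no such tuples.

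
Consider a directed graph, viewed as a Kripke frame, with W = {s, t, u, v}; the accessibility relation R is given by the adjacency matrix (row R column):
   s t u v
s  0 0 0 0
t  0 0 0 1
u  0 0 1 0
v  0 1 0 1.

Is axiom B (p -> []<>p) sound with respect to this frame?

By correspondence theory, B is valid on a frame iff R is symmetric.
Symmetric: yes — every pair in R has its reverse in R.

Yes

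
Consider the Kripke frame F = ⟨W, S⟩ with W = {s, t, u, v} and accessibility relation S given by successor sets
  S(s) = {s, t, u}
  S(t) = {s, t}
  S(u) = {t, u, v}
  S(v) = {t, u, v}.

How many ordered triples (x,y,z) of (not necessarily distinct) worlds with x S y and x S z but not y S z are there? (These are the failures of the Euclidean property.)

6

Enumerating: (s,t,u), (s,u,s), (u,t,u), (u,t,v), (v,t,u), (v,t,v).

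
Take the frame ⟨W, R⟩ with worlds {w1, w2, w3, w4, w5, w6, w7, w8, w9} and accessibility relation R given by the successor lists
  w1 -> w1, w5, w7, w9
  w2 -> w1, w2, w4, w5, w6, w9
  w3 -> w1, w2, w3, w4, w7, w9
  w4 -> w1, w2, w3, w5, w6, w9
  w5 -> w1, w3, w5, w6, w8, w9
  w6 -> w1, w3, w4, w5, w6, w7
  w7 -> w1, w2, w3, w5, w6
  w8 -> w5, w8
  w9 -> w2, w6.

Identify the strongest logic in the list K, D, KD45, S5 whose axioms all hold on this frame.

D

Serial (axiom D): yes — every world has a successor (e.g. w1 R w1).
Euclidean (axiom 5): no — w1 R w5 and w1 R w7, but not w5 R w7.
Transitive (axiom 4): no — w1 R w5 and w5 R w3, but not w1 R w3.
Reflexive (axiom T): no — w4 is not related to itself.
So F validates K, D; KD45 would additionally require R to be Euclidean and transitive. The strongest is D.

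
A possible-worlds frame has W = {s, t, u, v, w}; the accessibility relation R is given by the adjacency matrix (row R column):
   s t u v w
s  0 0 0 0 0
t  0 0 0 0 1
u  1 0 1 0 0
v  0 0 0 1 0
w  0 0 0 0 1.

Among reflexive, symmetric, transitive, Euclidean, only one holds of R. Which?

Reflexive: no — s is not related to itself.
Symmetric: no — t R w but not w R t.
Transitive: yes — every two-step R-path is closed by a direct edge.
Euclidean: no — u R s and u R s, but not s R s.
Only transitive holds.

transitive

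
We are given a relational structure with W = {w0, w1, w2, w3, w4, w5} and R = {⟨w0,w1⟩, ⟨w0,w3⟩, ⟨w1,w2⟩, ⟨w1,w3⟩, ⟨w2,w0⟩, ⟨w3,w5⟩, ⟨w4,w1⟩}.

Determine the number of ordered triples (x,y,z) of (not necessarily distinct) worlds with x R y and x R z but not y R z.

Enumerating: (w0,w1,w1), (w0,w3,w1), (w0,w3,w3), (w1,w2,w2), (w1,w2,w3), (w1,w3,w2), (w1,w3,w3), (w2,w0,w0), (w3,w5,w5), (w4,w1,w1).

10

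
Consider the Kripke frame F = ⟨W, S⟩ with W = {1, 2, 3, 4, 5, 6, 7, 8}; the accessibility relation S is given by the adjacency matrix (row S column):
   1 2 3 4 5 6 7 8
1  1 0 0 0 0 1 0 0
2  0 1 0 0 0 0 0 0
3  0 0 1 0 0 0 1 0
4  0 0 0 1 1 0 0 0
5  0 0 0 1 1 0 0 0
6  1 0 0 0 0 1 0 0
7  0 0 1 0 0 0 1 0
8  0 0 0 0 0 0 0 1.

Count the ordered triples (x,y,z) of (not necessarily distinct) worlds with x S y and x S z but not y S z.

0

S is Euclidean; there are no such tuples.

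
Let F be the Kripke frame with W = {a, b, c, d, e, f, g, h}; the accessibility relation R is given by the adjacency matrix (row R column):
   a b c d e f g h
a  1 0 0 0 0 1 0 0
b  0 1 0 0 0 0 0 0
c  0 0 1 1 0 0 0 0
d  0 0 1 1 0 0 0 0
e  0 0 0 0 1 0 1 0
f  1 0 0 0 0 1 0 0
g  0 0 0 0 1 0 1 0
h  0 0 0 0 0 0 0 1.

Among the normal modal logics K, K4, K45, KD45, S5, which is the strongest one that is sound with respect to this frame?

S5

Transitive (axiom 4): yes — every two-step R-path is closed by a direct edge.
Euclidean (axiom 5): yes — any two successors of a common world are R-related.
Serial (axiom D): yes — every world has a successor (e.g. a R a).
Reflexive (axiom T): yes — every world is R-related to itself.
So F validates K, K4, K45, KD45, S5. The strongest is S5.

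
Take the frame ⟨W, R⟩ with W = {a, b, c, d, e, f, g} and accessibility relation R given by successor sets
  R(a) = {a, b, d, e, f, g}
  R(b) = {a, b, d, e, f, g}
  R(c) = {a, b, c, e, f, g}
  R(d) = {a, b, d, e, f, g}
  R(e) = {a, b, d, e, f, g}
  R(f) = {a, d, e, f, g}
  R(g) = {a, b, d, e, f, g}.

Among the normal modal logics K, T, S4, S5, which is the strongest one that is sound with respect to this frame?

Reflexive (axiom T): yes — every world is R-related to itself.
Transitive (axiom 4): no — c R a and a R d, but not c R d.
Euclidean (axiom 5): no — a R f and a R b, but not f R b.
So F validates K, T; S4 would additionally require R to be transitive. The strongest is T.

T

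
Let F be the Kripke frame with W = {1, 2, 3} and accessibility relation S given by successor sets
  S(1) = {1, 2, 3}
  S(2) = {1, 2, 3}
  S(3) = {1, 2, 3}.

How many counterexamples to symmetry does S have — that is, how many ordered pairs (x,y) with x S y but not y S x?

0

S is symmetric; there are no such tuples.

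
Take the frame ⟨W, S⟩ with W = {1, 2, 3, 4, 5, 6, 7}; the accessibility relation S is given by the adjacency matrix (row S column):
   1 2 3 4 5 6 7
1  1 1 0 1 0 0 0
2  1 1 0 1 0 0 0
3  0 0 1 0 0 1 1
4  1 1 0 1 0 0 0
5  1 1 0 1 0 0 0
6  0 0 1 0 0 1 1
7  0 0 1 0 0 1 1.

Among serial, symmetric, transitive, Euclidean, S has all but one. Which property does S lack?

symmetric

Serial: yes — every world has a successor (e.g. 1 S 1).
Symmetric: no — 5 S 1 but not 1 S 5.
Transitive: yes — every two-step S-path is closed by a direct edge.
Euclidean: yes — any two successors of a common world are S-related.
Only symmetric fails.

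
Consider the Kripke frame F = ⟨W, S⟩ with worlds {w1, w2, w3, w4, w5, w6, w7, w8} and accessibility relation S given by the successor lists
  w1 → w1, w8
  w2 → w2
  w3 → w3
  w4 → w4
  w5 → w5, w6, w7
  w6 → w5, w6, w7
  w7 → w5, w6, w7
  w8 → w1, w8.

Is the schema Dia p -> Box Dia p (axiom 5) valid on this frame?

Yes

The schema 5 characterises exactly the Euclidean frames.
Euclidean: yes — any two successors of a common world are S-related.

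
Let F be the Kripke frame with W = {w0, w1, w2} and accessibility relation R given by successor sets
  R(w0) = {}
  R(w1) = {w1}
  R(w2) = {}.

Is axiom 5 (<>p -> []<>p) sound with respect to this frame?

Yes

The schema 5 characterises exactly the Euclidean frames.
Euclidean: yes — any two successors of a common world are R-related.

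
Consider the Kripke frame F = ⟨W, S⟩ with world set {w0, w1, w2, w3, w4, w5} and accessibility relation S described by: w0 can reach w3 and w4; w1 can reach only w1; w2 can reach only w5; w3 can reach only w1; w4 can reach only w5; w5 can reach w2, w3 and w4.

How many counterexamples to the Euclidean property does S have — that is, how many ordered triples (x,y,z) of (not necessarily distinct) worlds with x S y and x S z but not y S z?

Enumerating: (w0,w3,w3), (w0,w3,w4), (w0,w4,w3), (w0,w4,w4), (w2,w5,w5), (w4,w5,w5), (w5,w2,w2), (w5,w2,w3), (w5,w2,w4), (w5,w3,w2), (w5,w3,w3), (w5,w3,w4), (w5,w4,w2), (w5,w4,w3), (w5,w4,w4).

15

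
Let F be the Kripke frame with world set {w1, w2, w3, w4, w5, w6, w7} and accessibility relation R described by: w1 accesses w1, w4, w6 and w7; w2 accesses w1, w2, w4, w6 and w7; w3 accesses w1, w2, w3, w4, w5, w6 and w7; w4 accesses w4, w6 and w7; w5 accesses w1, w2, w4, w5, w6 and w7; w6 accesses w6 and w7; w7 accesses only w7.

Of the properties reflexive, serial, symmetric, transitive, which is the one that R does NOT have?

symmetric

Reflexive: yes — every world is R-related to itself.
Serial: yes — every world has a successor (e.g. w1 R w1).
Symmetric: no — w1 R w4 but not w4 R w1.
Transitive: yes — every two-step R-path is closed by a direct edge.
Only symmetric fails.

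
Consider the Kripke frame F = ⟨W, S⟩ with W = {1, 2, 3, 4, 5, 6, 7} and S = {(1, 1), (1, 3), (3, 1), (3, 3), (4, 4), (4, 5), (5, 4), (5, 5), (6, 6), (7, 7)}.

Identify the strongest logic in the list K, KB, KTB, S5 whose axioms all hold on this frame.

KB

Symmetric (axiom B): yes — every pair in S has its reverse in S.
Reflexive (axiom T): no — 2 is not related to itself.
Euclidean (axiom 5): yes — any two successors of a common world are S-related.
So F validates K, KB; KTB would additionally require S to be reflexive. The strongest is KB.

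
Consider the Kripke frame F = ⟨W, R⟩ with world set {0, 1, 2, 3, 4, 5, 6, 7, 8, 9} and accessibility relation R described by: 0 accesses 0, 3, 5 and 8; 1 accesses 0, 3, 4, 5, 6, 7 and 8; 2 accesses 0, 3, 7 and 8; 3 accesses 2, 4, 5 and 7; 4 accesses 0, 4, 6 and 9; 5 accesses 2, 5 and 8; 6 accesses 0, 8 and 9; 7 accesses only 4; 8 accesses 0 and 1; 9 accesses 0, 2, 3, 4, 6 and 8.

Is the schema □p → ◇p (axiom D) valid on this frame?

Yes

The schema D characterises exactly the serial frames.
Serial: yes — every world has a successor (e.g. 0 R 0).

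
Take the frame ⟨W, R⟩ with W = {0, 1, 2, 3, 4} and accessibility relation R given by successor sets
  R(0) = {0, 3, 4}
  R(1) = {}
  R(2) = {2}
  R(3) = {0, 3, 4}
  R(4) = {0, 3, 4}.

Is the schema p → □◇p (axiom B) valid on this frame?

The schema B characterises exactly the symmetric frames.
Symmetric: yes — every pair in R has its reverse in R.

Yes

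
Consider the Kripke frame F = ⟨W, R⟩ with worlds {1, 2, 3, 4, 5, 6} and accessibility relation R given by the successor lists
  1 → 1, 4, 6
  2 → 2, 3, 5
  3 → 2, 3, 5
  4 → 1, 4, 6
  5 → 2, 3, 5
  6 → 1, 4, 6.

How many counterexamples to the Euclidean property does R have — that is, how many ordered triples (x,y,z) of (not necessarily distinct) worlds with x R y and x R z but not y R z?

R is Euclidean; there are no such tuples.

0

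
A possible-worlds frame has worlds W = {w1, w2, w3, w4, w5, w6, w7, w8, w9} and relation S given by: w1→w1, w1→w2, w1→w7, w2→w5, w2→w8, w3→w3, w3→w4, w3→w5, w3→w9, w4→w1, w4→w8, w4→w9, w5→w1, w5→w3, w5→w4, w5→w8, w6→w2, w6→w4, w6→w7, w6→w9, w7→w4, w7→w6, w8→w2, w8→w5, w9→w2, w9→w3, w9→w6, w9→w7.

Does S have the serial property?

Serial: yes — every world has a successor (e.g. w1 S w1).

Yes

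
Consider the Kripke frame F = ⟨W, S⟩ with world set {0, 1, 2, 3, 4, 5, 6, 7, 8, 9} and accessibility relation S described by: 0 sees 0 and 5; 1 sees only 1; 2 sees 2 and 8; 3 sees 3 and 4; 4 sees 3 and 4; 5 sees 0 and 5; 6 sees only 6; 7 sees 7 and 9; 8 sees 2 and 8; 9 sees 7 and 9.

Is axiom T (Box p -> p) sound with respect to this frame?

By correspondence theory, T is valid on a frame iff S is reflexive.
Reflexive: yes — every world is S-related to itself.

Yes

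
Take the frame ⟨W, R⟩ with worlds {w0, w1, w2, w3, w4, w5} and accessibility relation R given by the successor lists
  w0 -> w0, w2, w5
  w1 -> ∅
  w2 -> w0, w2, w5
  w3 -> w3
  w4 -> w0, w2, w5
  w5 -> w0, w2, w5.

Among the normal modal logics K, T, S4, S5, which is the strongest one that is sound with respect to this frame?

K

Reflexive (axiom T): no — w1 is not related to itself.
Transitive (axiom 4): yes — every two-step R-path is closed by a direct edge.
Euclidean (axiom 5): yes — any two successors of a common world are R-related.
So F validates K; T would additionally require R to be reflexive. The strongest is K.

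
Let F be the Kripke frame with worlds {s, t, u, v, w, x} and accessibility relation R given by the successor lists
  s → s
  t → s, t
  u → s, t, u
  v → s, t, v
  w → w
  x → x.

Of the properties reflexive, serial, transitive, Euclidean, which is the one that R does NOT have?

Euclidean

Reflexive: yes — every world is R-related to itself.
Serial: yes — every world has a successor (e.g. s R s).
Transitive: yes — every two-step R-path is closed by a direct edge.
Euclidean: no — u R s and u R t, but not s R t.
Only Euclidean fails.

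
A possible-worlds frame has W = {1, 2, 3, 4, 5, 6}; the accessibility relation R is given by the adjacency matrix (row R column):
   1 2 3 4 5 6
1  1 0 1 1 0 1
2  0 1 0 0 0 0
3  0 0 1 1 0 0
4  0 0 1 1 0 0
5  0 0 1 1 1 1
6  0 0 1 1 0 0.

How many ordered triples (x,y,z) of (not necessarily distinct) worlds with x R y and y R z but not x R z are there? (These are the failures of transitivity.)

0

R is transitive; there are no such tuples.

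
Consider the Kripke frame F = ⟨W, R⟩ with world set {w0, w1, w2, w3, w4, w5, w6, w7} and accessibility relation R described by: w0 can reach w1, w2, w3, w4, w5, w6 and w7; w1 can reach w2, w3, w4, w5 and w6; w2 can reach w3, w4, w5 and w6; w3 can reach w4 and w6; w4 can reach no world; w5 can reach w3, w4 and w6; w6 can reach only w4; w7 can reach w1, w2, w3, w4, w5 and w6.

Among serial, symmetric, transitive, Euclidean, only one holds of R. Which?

Serial: no — w4 has no R-successor.
Symmetric: no — w0 R w1 but not w1 R w0.
Transitive: yes — every two-step R-path is closed by a direct edge.
Euclidean: no — w0 R w1 and w0 R w7, but not w1 R w7.
Only transitive holds.

transitive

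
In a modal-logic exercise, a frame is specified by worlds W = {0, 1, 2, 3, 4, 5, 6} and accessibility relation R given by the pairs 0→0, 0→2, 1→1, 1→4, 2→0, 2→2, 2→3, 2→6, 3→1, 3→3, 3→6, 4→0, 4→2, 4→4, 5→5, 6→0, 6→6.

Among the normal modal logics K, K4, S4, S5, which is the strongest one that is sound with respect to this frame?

K

Transitive (axiom 4): no — 0 R 2 and 2 R 3, but not 0 R 3.
Reflexive (axiom T): yes — every world is R-related to itself.
Euclidean (axiom 5): no — 2 R 0 and 2 R 3, but not 0 R 3.
So F validates K; K4 would additionally require R to be transitive. The strongest is K.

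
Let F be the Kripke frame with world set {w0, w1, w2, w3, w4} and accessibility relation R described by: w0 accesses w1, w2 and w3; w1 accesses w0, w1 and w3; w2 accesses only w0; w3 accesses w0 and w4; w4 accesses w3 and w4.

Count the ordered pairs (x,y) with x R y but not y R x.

Enumerating: (w1,w3).

1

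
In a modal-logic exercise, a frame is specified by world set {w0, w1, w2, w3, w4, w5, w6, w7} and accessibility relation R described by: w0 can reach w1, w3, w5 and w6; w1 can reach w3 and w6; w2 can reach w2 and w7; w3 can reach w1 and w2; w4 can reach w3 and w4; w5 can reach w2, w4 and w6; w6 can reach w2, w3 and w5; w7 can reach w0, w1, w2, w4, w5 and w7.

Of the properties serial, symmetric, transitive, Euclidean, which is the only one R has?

serial

Serial: yes — every world has a successor (e.g. w0 R w1).
Symmetric: no — w0 R w1 but not w1 R w0.
Transitive: no — w0 R w3 and w3 R w2, but not w0 R w2.
Euclidean: no — w0 R w1 and w0 R w5, but not w1 R w5.
Only serial holds.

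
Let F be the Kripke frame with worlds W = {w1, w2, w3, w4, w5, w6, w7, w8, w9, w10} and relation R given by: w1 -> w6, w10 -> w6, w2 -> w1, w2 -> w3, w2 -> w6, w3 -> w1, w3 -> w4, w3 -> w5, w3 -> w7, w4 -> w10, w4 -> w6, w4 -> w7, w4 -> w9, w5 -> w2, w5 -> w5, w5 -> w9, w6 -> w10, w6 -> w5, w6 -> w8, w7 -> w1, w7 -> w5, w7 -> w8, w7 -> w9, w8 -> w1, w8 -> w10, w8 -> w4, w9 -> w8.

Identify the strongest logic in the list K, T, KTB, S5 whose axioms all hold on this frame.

Reflexive (axiom T): no — w1 is not related to itself.
Symmetric (axiom B): no — w1 R w6 but not w6 R w1.
Euclidean (axiom 5): no — w2 R w1 and w2 R w3, but not w1 R w3.
So F validates K; T would additionally require R to be reflexive. The strongest is K.

K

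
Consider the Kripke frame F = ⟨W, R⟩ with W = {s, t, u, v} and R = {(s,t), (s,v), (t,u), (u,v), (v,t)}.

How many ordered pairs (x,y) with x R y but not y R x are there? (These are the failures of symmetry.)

5

Enumerating: (s,t), (s,v), (t,u), (u,v), (v,t).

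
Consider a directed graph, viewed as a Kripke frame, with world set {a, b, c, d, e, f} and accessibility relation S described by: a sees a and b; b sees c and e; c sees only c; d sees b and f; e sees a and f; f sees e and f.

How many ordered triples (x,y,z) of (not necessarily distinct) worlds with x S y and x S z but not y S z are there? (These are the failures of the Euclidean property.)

11

Enumerating: (a,b,a), (a,b,b), (b,c,e), (b,e,c), (b,e,e), (d,b,b), (d,b,f), (d,f,b), (e,a,f), (e,f,a), (f,e,e).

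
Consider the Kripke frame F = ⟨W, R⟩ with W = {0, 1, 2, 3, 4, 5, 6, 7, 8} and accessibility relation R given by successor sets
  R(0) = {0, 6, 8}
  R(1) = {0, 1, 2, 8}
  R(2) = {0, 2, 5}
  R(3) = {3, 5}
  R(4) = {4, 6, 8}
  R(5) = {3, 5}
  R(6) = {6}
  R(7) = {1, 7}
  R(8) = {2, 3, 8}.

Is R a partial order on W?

Reflexive: yes — every world is R-related to itself.
Transitive: no — 0 R 8 and 8 R 2, but not 0 R 2.
Antisymmetric: no — 3 R 5 and 5 R 3 with 3 ≠ 5.
So R is not a partial order.

No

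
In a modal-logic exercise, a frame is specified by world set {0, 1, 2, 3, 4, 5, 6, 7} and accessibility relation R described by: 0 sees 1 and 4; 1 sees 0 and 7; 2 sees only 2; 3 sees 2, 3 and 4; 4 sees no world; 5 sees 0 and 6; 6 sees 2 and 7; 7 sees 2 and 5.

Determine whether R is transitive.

No

Transitive: no — 0 R 1 and 1 R 7, but not 0 R 7.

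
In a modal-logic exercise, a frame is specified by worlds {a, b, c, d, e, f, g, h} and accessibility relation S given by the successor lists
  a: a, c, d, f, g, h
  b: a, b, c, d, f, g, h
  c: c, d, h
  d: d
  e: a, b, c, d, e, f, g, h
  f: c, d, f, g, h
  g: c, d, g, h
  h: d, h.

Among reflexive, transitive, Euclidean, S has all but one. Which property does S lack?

Reflexive: yes — every world is S-related to itself.
Transitive: yes — every two-step S-path is closed by a direct edge.
Euclidean: no — a S c and a S f, but not c S f.
Only Euclidean fails.

Euclidean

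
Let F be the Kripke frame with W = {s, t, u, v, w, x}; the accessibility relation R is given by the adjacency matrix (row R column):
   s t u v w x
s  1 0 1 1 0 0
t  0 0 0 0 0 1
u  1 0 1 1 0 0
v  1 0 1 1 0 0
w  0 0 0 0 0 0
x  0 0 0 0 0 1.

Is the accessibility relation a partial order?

Reflexive: no — t is not related to itself.
Transitive: yes — every two-step R-path is closed by a direct edge.
Antisymmetric: no — s R u and u R s with s ≠ u.
So R is not a partial order.

No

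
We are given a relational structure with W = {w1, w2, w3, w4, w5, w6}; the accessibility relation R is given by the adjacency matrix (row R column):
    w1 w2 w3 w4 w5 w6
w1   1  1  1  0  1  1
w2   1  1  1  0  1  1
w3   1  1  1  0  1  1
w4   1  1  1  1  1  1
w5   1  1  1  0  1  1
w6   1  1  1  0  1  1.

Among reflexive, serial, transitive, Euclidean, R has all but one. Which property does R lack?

Euclidean

Reflexive: yes — every world is R-related to itself.
Serial: yes — every world has a successor (e.g. w1 R w1).
Transitive: yes — every two-step R-path is closed by a direct edge.
Euclidean: no — w4 R w1 and w4 R w4, but not w1 R w4.
Only Euclidean fails.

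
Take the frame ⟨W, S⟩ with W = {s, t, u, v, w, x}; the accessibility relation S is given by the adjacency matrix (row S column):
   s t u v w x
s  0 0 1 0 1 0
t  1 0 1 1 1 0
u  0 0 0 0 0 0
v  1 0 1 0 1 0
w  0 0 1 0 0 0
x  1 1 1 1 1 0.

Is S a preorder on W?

Reflexive: no — s is not related to itself.
Transitive: yes — every two-step S-path is closed by a direct edge.
So S is not a preorder.

No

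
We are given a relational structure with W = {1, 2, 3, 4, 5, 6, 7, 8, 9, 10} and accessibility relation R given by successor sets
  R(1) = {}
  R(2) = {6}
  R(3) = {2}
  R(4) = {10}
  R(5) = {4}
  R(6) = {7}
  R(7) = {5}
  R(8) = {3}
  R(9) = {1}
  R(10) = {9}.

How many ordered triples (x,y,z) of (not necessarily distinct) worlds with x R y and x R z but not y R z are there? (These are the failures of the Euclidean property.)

Enumerating: (10,9,9), (2,6,6), (3,2,2), (4,10,10), (5,4,4), (6,7,7), (7,5,5), (8,3,3), (9,1,1).

9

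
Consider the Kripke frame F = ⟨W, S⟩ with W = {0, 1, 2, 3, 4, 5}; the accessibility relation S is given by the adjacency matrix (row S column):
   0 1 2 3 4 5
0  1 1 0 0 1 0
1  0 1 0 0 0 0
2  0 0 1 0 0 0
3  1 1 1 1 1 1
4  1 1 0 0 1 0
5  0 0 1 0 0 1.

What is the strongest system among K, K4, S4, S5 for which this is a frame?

S4

Transitive (axiom 4): yes — every two-step S-path is closed by a direct edge.
Reflexive (axiom T): yes — every world is S-related to itself.
Euclidean (axiom 5): no — 0 S 1 and 0 S 4, but not 1 S 4.
So F validates K, K4, S4; S5 would additionally require S to be Euclidean. The strongest is S4.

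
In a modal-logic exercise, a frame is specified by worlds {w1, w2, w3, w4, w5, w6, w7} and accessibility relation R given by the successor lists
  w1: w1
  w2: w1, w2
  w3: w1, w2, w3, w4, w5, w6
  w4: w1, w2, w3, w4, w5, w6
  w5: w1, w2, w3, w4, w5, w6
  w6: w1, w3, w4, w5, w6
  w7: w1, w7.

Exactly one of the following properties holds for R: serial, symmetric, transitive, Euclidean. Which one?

serial

Serial: yes — every world has a successor (e.g. w1 R w1).
Symmetric: no — w2 R w1 but not w1 R w2.
Transitive: no — w6 R w3 and w3 R w2, but not w6 R w2.
Euclidean: no — w3 R w1 and w3 R w2, but not w1 R w2.
Only serial holds.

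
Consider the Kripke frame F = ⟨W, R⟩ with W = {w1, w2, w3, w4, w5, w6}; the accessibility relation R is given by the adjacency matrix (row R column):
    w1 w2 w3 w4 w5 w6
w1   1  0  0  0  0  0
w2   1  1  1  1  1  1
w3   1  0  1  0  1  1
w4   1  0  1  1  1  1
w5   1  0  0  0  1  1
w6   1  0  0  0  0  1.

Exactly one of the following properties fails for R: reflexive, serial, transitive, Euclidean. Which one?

Euclidean

Reflexive: yes — every world is R-related to itself.
Serial: yes — every world has a successor (e.g. w1 R w1).
Transitive: yes — every two-step R-path is closed by a direct edge.
Euclidean: no — w2 R w1 and w2 R w3, but not w1 R w3.
Only Euclidean fails.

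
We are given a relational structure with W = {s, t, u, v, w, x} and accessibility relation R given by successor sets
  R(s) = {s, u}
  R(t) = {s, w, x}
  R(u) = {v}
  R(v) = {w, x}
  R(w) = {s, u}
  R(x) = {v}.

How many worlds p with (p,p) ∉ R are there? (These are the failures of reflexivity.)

5

Enumerating: t, u, v, w, x.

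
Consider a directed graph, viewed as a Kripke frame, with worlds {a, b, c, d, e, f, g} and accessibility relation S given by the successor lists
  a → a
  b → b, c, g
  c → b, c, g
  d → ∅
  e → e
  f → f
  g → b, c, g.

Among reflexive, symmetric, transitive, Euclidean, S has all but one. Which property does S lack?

reflexive

Reflexive: no — d is not related to itself.
Symmetric: yes — every pair in S has its reverse in S.
Transitive: yes — every two-step S-path is closed by a direct edge.
Euclidean: yes — any two successors of a common world are S-related.
Only reflexive fails.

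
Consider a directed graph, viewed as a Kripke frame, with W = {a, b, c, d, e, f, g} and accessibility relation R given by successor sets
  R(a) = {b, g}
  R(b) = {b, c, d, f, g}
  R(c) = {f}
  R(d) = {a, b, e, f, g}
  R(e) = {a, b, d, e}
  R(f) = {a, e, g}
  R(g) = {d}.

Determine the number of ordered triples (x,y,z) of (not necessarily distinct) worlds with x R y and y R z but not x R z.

30

Enumerating: (a,b,c), (a,b,d), (a,b,f), (a,g,d), (b,d,a), (b,d,e), (b,f,a), (b,f,e), (c,f,a), (c,f,e), (c,f,g), (d,b,c), … and 18 more.
Total: 30.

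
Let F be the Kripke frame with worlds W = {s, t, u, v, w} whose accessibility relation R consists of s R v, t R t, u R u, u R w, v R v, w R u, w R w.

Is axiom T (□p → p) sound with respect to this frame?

Axiom T corresponds to the accessibility relation being reflexive.
Reflexive: no — s is not related to itself.

No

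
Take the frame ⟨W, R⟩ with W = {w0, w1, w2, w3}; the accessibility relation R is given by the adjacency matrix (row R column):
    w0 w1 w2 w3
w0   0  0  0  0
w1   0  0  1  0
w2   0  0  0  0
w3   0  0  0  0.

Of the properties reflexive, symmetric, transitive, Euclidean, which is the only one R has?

Reflexive: no — w0 is not related to itself.
Symmetric: no — w1 R w2 but not w2 R w1.
Transitive: yes — every two-step R-path is closed by a direct edge.
Euclidean: no — w1 R w2 and w1 R w2, but not w2 R w2.
Only transitive holds.

transitive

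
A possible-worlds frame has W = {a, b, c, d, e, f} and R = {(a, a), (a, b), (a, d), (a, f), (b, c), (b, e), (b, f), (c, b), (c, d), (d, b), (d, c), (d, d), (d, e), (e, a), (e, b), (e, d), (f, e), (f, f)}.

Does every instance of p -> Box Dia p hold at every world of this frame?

No

Axiom B corresponds to the accessibility relation being symmetric.
Symmetric: no — a R b but not b R a.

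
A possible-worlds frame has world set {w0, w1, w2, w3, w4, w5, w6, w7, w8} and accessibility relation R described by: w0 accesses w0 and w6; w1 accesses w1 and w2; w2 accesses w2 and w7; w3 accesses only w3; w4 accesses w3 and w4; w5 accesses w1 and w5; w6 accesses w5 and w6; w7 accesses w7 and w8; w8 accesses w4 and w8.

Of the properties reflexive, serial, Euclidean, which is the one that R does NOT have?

Euclidean

Reflexive: yes — every world is R-related to itself.
Serial: yes — every world has a successor (e.g. w0 R w0).
Euclidean: no — w0 R w6 and w0 R w0, but not w6 R w0.
Only Euclidean fails.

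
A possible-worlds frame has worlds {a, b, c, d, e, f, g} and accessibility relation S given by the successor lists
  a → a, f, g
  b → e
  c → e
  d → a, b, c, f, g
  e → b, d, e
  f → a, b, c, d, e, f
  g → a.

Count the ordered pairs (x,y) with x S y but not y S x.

Enumerating: (c,e), (d,a), (d,b), (d,c), (d,g), (e,d), (f,b), (f,c), (f,e).

9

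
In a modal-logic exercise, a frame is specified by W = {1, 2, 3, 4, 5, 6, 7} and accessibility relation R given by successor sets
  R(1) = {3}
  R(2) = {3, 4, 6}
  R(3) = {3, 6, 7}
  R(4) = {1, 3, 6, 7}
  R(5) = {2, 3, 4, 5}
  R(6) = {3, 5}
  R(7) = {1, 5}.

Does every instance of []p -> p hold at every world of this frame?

Axiom T corresponds to the accessibility relation being reflexive.
Reflexive: no — 1 is not related to itself.

No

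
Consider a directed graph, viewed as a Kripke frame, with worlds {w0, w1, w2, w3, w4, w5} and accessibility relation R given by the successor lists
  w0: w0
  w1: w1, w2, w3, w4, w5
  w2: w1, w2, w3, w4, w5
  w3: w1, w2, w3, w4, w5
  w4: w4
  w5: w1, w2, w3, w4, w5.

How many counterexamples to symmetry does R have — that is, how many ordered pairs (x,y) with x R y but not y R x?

4

Enumerating: (w1,w4), (w2,w4), (w3,w4), (w5,w4).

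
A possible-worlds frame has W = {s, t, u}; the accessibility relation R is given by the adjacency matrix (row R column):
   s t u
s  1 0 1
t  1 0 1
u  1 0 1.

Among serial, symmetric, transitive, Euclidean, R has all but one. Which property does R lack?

symmetric

Serial: yes — every world has a successor (e.g. s R s).
Symmetric: no — t R s but not s R t.
Transitive: yes — every two-step R-path is closed by a direct edge.
Euclidean: yes — any two successors of a common world are R-related.
Only symmetric fails.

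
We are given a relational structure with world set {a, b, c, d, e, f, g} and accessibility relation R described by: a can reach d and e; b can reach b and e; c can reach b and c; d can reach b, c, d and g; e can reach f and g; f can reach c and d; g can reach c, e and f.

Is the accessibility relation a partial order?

No

Reflexive: no — a is not related to itself.
Transitive: no — a R d and d R b, but not a R b.
Antisymmetric: no — e R g and g R e with e ≠ g.
So R is not a partial order.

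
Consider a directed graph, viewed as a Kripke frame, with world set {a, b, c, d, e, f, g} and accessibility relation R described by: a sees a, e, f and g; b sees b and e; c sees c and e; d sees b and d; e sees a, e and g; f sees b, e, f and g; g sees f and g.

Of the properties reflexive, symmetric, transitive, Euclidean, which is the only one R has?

Reflexive: yes — every world is R-related to itself.
Symmetric: no — a R f but not f R a.
Transitive: no — a R f and f R b, but not a R b.
Euclidean: no — a R e and a R f, but not e R f.
Only reflexive holds.

reflexive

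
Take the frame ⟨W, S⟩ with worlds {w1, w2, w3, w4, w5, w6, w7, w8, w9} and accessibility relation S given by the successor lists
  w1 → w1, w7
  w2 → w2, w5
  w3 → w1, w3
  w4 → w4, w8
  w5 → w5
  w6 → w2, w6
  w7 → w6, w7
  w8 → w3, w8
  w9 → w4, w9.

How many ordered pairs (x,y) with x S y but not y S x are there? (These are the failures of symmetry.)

8

Enumerating: (w1,w7), (w2,w5), (w3,w1), (w4,w8), (w6,w2), (w7,w6), (w8,w3), (w9,w4).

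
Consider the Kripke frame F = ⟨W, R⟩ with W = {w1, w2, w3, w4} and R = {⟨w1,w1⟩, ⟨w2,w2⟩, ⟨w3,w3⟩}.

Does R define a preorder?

Reflexive: no — w4 is not related to itself.
Transitive: yes — every two-step R-path is closed by a direct edge.
So R is not a preorder.

No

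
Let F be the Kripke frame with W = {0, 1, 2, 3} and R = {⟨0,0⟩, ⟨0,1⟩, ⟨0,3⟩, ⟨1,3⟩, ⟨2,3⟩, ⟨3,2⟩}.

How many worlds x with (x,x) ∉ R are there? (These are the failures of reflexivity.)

Enumerating: 1, 2, 3.

3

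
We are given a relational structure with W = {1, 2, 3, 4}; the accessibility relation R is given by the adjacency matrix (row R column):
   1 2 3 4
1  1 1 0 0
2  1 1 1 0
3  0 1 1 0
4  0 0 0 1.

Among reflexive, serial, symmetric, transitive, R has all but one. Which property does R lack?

Reflexive: yes — every world is R-related to itself.
Serial: yes — every world has a successor (e.g. 1 R 1).
Symmetric: yes — every pair in R has its reverse in R.
Transitive: no — 1 R 2 and 2 R 3, but not 1 R 3.
Only transitive fails.

transitive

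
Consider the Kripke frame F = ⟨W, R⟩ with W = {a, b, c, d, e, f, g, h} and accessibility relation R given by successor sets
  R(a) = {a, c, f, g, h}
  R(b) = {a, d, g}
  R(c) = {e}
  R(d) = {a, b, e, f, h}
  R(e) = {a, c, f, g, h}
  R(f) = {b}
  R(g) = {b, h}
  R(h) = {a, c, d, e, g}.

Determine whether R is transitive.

Transitive: no — a R c and c R e, but not a R e.

No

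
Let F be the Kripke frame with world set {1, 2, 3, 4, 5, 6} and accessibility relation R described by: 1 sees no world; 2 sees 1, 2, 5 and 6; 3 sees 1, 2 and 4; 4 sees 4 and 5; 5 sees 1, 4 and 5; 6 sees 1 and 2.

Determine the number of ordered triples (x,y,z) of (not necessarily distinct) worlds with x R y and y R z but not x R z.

Enumerating: (2,5,4), (3,2,5), (3,2,6), (3,4,5), (4,5,1), (6,2,5), (6,2,6).

7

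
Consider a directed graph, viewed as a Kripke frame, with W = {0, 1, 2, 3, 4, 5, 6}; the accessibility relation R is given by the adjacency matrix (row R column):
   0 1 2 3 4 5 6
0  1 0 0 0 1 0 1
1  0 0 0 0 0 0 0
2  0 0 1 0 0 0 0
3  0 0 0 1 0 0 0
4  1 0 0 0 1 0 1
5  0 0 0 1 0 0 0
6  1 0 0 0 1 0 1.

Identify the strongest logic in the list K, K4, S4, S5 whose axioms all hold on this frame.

Transitive (axiom 4): yes — every two-step R-path is closed by a direct edge.
Reflexive (axiom T): no — 1 is not related to itself.
Euclidean (axiom 5): yes — any two successors of a common world are R-related.
So F validates K, K4; S4 would additionally require R to be reflexive. The strongest is K4.

K4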